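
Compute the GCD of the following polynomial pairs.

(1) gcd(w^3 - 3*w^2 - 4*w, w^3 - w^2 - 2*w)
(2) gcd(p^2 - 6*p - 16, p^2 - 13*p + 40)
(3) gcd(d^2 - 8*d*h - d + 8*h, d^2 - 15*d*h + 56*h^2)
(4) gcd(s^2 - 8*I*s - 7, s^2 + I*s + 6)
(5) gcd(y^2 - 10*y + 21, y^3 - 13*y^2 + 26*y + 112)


(1) = w^2 + w
(2) = gcd((p - 8)*(p + 2), (p - 8)*(p - 5)) = p - 8
(3) = d - 8*h
(4) = 1
(5) = y - 7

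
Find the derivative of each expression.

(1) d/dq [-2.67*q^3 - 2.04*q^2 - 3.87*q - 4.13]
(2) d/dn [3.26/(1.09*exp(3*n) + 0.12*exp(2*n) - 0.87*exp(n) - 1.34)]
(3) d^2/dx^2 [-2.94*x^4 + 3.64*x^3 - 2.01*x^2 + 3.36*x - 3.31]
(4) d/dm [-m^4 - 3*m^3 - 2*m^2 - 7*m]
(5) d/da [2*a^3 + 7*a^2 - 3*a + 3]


(1) = -8.01*q^2 - 4.08*q - 3.87
(2) = (-10.6602*exp(2*n) - 0.7824*exp(n) + 2.8362)*exp(n)/(1.09*exp(3*n) + 0.12*exp(2*n) - 0.87*exp(n) - 1.34)^2
(3) = -35.28*x^2 + 21.84*x - 4.02
(4) = -4*m^3 - 9*m^2 - 4*m - 7
(5) = 6*a^2 + 14*a - 3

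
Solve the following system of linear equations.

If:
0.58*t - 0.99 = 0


Then:
t = 1.71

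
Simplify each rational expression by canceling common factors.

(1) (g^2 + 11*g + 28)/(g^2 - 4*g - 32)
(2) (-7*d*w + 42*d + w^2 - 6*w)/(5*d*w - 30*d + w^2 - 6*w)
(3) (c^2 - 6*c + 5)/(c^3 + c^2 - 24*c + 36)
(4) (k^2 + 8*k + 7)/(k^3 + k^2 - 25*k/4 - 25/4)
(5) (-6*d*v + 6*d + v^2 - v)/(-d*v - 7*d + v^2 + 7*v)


(1) = (g + 7)/(g - 8)
(2) = (-7*d + w)/(5*d + w)
(3) = (c^2 - 6*c + 5)/(c^3 + c^2 - 24*c + 36)
(4) = (4*k + 28)/(4*k^2 - 25)
(5) = (-6*d*v + 6*d + v^2 - v)/(-d*v - 7*d + v^2 + 7*v)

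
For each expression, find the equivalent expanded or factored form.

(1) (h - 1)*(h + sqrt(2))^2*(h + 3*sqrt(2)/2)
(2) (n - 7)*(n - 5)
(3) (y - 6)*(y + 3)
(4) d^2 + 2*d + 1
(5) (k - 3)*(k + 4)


(1) = h^4 - h^3 + 7*sqrt(2)*h^3/2 - 7*sqrt(2)*h^2/2 + 8*h^2 - 8*h + 3*sqrt(2)*h - 3*sqrt(2)
(2) = n^2 - 12*n + 35
(3) = y^2 - 3*y - 18
(4) = (d + 1)^2
(5) = k^2 + k - 12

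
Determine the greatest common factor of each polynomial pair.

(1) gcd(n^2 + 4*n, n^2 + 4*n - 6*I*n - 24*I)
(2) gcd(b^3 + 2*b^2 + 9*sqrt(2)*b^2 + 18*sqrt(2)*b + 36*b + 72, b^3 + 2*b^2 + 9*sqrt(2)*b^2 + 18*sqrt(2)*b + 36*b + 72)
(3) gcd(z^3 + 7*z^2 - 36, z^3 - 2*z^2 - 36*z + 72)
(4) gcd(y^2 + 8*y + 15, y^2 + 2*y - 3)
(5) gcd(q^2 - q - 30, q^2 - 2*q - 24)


(1) = gcd(n*(n + 4), (n + 4)*(n - 6*I)) = n + 4
(2) = b^3 + b^2*(2 + 9*sqrt(2)) + b*(18*sqrt(2) + 36) + 72
(3) = gcd((z - 2)*(z + 3)*(z + 6), (z - 6)*(z - 2)*(z + 6)) = z^2 + 4*z - 12
(4) = y + 3
(5) = gcd((q - 6)*(q + 5), (q - 6)*(q + 4)) = q - 6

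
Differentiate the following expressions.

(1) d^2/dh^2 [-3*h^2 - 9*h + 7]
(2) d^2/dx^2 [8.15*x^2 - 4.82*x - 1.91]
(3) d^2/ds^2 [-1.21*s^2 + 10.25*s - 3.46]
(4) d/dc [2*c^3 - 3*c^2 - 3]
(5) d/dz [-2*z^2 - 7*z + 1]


(1) = -6
(2) = 16.3000000000000
(3) = -2.42000000000000
(4) = 6*c*(c - 1)
(5) = -4*z - 7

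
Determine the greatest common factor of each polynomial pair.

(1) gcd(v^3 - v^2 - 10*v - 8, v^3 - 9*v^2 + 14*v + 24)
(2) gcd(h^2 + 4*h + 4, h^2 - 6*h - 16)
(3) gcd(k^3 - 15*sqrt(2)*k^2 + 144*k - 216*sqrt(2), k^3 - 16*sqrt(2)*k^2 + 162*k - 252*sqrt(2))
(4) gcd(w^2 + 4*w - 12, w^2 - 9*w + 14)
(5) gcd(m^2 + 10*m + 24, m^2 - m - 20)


(1) = v^2 - 3*v - 4
(2) = h + 2
(3) = k^2 - 9*sqrt(2)*k + 36
(4) = w - 2
(5) = m + 4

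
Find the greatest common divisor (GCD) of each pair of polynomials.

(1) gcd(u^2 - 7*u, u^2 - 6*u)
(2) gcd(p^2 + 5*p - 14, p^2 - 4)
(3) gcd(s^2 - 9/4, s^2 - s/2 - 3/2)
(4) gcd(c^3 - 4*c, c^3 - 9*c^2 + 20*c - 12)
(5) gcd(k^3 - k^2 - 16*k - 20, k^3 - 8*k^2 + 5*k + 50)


(1) = gcd(u*(u - 7), u*(u - 6)) = u
(2) = gcd((p - 2)*(p + 7), (p - 2)*(p + 2)) = p - 2
(3) = s - 3/2
(4) = gcd(c*(c - 2)*(c + 2), (c - 6)*(c - 2)*(c - 1)) = c - 2
(5) = gcd((k - 5)*(k + 2)^2, (k - 5)^2*(k + 2)) = k^2 - 3*k - 10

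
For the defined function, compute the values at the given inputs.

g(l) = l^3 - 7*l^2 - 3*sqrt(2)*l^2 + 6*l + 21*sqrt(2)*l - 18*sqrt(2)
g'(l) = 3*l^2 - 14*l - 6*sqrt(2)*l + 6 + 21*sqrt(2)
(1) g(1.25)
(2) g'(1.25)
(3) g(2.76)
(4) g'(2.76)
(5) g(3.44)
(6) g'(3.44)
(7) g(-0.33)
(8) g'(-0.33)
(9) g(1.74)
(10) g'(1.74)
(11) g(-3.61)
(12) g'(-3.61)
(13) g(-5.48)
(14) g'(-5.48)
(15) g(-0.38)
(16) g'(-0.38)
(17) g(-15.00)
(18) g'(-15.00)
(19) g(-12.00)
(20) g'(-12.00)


(1) = 3.55
(2) = 12.28
(3) = 8.45
(4) = -3.51
(5) = 5.01
(6) = -6.15
(7) = -38.50
(8) = 43.45
(9) = 7.89
(10) = 5.66
(11) = -347.89
(12) = 155.97
(13) = -723.27
(14) = 249.01
(15) = -40.70
(16) = 44.68
(17) = -6465.53
(18) = 1047.98
(19) = -3800.78
(20) = 737.52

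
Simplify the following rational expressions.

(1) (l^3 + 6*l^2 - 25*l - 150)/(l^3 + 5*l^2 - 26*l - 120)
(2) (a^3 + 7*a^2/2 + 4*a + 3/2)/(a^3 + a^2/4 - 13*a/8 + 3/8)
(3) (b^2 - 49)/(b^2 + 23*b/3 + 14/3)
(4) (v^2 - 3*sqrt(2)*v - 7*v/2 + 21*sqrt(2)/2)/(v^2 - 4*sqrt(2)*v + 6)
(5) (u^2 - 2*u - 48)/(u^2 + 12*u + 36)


(1) = (l + 5)/(l + 4)
(2) = (4*a^2 + 8*a + 4)/(4*a^2 - 5*a + 1)
(3) = (3*b - 21)/(3*b + 2)
(4) = (2*v - 7)/(2*v - 2*sqrt(2))
(5) = (u - 8)/(u + 6)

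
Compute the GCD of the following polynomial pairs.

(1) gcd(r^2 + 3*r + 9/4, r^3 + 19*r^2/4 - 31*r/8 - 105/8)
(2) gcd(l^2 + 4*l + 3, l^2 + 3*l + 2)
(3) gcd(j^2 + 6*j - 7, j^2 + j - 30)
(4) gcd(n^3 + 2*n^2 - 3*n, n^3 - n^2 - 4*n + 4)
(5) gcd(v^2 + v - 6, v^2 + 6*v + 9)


(1) = r + 3/2
(2) = l + 1
(3) = 1
(4) = gcd(n*(n - 1)*(n + 3), (n - 2)*(n - 1)*(n + 2)) = n - 1
(5) = v + 3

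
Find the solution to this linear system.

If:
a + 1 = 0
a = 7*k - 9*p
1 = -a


Then:
a = -1
k = 9*p/7 - 1/7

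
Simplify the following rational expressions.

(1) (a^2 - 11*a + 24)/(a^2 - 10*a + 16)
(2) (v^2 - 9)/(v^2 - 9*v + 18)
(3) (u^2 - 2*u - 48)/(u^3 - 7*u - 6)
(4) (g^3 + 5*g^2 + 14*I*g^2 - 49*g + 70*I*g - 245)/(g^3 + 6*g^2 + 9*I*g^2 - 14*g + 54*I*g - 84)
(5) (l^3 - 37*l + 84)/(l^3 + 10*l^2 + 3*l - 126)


(1) = (a - 3)/(a - 2)
(2) = (v + 3)/(v - 6)
(3) = (u^2 - 2*u - 48)/(u^3 - 7*u - 6)
(4) = (g^2 + g*(5 + 7*I) + 35*I)/(g^2 + g*(6 + 2*I) + 12*I)
(5) = (l - 4)/(l + 6)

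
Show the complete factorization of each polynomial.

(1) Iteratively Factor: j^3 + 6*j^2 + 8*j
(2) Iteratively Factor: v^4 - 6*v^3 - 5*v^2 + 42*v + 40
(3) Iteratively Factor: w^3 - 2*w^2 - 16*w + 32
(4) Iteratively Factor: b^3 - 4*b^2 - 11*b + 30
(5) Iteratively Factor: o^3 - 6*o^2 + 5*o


(1) = (j + 4)*(j^2 + 2*j) = j*(j + 4)*(j + 2)
(2) = (v + 1)*(v^3 - 7*v^2 + 2*v + 40) = (v - 5)*(v + 1)*(v^2 - 2*v - 8) = (v - 5)*(v - 4)*(v + 1)*(v + 2)
(3) = (w - 2)*(w^2 - 16) = (w - 2)*(w + 4)*(w - 4)
(4) = (b - 2)*(b^2 - 2*b - 15) = (b - 5)*(b - 2)*(b + 3)
(5) = (o)*(o^2 - 6*o + 5) = o*(o - 5)*(o - 1)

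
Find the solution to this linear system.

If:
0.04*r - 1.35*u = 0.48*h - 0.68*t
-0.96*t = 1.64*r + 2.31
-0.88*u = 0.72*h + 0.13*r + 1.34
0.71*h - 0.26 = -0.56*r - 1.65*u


Then:
h = -6.17
r = -3.73
t = 3.96
u = 4.08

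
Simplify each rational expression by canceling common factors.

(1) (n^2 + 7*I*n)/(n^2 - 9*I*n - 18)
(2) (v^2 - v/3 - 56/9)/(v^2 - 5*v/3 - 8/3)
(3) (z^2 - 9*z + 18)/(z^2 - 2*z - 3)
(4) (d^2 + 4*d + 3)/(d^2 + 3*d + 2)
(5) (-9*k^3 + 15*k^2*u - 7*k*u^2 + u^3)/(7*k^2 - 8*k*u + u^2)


(1) = (n^2 + 7*I*n)/(n^2 - 9*I*n - 18)
(2) = (3*v + 7)/(3*v + 3)
(3) = (z - 6)/(z + 1)
(4) = (d + 3)/(d + 2)
(5) = (9*k^2 - 6*k*u + u^2)/(-7*k + u)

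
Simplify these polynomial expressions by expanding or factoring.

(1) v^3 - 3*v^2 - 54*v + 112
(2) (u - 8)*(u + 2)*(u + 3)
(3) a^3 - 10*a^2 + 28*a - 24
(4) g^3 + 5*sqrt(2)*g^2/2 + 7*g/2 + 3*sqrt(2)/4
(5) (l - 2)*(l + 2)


(1) = (v - 8)*(v - 2)*(v + 7)
(2) = u^3 - 3*u^2 - 34*u - 48
(3) = (a - 6)*(a - 2)^2
(4) = (g + sqrt(2)/2)^2*(g + 3*sqrt(2)/2)
(5) = l^2 - 4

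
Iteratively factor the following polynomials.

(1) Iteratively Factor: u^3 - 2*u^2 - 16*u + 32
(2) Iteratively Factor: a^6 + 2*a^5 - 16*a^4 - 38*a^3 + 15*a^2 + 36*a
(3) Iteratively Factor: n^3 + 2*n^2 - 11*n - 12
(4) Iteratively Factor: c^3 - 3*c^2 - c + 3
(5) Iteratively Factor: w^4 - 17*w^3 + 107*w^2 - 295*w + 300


(1) = (u - 4)*(u^2 + 2*u - 8) = (u - 4)*(u - 2)*(u + 4)
(2) = (a + 3)*(a^5 - a^4 - 13*a^3 + a^2 + 12*a) = a*(a + 3)*(a^4 - a^3 - 13*a^2 + a + 12) = a*(a + 3)^2*(a^3 - 4*a^2 - a + 4) = a*(a - 1)*(a + 3)^2*(a^2 - 3*a - 4) = a*(a - 1)*(a + 1)*(a + 3)^2*(a - 4)
(3) = (n - 3)*(n^2 + 5*n + 4) = (n - 3)*(n + 1)*(n + 4)
(4) = (c - 1)*(c^2 - 2*c - 3) = (c - 1)*(c + 1)*(c - 3)
(5) = (w - 3)*(w^3 - 14*w^2 + 65*w - 100) = (w - 4)*(w - 3)*(w^2 - 10*w + 25) = (w - 5)*(w - 4)*(w - 3)*(w - 5)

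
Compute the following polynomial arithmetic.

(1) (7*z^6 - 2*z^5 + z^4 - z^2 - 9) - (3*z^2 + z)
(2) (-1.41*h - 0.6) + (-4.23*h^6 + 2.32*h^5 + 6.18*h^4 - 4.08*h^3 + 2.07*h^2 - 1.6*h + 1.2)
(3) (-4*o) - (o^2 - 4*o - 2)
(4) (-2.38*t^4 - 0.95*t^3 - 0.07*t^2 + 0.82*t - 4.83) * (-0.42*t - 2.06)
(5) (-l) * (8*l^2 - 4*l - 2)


(1) = 7*z^6 - 2*z^5 + z^4 - 4*z^2 - z - 9
(2) = -4.23*h^6 + 2.32*h^5 + 6.18*h^4 - 4.08*h^3 + 2.07*h^2 - 3.01*h + 0.6
(3) = 2 - o^2
(4) = 0.9996*t^5 + 5.3018*t^4 + 1.9864*t^3 - 0.2002*t^2 + 0.3394*t + 9.9498
(5) = -8*l^3 + 4*l^2 + 2*l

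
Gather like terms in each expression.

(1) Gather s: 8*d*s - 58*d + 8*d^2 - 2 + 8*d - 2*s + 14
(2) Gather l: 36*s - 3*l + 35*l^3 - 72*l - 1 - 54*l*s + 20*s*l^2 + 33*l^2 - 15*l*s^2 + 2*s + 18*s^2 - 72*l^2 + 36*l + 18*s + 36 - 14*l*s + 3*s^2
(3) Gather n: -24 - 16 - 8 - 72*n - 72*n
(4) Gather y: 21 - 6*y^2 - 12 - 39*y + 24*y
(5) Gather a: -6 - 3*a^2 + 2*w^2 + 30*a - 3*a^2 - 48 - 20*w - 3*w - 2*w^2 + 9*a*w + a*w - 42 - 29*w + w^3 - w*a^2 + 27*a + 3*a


(1) = 8*d^2 - 50*d + s*(8*d - 2) + 12
(2) = 35*l^3 + l^2*(20*s - 39) + l*(-15*s^2 - 68*s - 39) + 21*s^2 + 56*s + 35
(3) = -144*n - 48
(4) = -6*y^2 - 15*y + 9
(5) = a^2*(-w - 6) + a*(10*w + 60) + w^3 - 52*w - 96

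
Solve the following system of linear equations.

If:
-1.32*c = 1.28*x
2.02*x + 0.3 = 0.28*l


Then:
c = -0.96969696969697*x
l = 7.21428571428571*x + 1.07142857142857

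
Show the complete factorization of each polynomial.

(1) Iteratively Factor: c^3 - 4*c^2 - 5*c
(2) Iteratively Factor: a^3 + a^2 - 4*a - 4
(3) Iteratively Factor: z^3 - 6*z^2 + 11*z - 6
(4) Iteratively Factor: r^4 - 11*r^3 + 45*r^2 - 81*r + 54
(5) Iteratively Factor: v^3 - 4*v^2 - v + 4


(1) = (c)*(c^2 - 4*c - 5) = c*(c + 1)*(c - 5)
(2) = (a + 1)*(a^2 - 4) = (a - 2)*(a + 1)*(a + 2)
(3) = (z - 3)*(z^2 - 3*z + 2) = (z - 3)*(z - 2)*(z - 1)
(4) = (r - 3)*(r^3 - 8*r^2 + 21*r - 18) = (r - 3)^2*(r^2 - 5*r + 6) = (r - 3)^3*(r - 2)
(5) = (v - 4)*(v^2 - 1) = (v - 4)*(v + 1)*(v - 1)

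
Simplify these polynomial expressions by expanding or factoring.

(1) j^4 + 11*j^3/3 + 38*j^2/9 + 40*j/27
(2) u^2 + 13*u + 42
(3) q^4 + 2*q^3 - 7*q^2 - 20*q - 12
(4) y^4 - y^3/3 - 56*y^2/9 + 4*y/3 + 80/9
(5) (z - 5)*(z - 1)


(1) = j*(j + 2/3)*(j + 4/3)*(j + 5/3)
(2) = (u + 6)*(u + 7)
(3) = (q - 3)*(q + 1)*(q + 2)^2
(4) = (y - 2)*(y - 5/3)*(y + 4/3)*(y + 2)
(5) = z^2 - 6*z + 5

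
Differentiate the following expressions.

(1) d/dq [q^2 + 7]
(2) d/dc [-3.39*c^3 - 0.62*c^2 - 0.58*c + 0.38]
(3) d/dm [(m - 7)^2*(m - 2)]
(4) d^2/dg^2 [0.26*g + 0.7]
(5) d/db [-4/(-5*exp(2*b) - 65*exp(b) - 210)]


(1) = 2*q
(2) = -10.17*c^2 - 1.24*c - 0.58
(3) = (m - 7)*(3*m - 11)
(4) = 0
(5) = 4*(-2*exp(b) - 13)*exp(b)/(5*(exp(2*b) + 13*exp(b) + 42)^2)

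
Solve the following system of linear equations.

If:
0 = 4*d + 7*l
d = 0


Then:
d = 0
l = 0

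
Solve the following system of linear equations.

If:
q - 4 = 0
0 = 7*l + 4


Then:
l = -4/7
q = 4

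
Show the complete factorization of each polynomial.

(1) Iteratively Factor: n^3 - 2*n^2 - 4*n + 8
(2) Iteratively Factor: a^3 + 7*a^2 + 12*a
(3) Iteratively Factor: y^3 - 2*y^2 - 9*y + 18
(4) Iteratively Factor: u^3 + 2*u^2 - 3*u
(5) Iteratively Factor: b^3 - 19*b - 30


(1) = (n - 2)*(n^2 - 4) = (n - 2)^2*(n + 2)
(2) = (a + 3)*(a^2 + 4*a) = a*(a + 3)*(a + 4)
(3) = (y - 3)*(y^2 + y - 6) = (y - 3)*(y - 2)*(y + 3)
(4) = (u - 1)*(u^2 + 3*u) = u*(u - 1)*(u + 3)
(5) = (b - 5)*(b^2 + 5*b + 6) = (b - 5)*(b + 3)*(b + 2)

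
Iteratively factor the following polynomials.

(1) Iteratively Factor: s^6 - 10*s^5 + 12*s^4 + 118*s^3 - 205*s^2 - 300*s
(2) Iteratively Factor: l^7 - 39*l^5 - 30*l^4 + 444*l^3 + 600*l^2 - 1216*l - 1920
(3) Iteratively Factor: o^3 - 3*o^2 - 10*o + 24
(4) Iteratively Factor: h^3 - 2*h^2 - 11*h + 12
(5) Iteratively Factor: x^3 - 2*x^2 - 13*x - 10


(1) = (s - 4)*(s^5 - 6*s^4 - 12*s^3 + 70*s^2 + 75*s) = (s - 5)*(s - 4)*(s^4 - s^3 - 17*s^2 - 15*s) = (s - 5)*(s - 4)*(s + 3)*(s^3 - 4*s^2 - 5*s) = (s - 5)^2*(s - 4)*(s + 3)*(s^2 + s) = s*(s - 5)^2*(s - 4)*(s + 3)*(s + 1)
(2) = (l + 4)*(l^6 - 4*l^5 - 23*l^4 + 62*l^3 + 196*l^2 - 184*l - 480) = (l - 2)*(l + 4)*(l^5 - 2*l^4 - 27*l^3 + 8*l^2 + 212*l + 240) = (l - 2)*(l + 2)*(l + 4)*(l^4 - 4*l^3 - 19*l^2 + 46*l + 120) = (l - 2)*(l + 2)^2*(l + 4)*(l^3 - 6*l^2 - 7*l + 60) = (l - 4)*(l - 2)*(l + 2)^2*(l + 4)*(l^2 - 2*l - 15) = (l - 5)*(l - 4)*(l - 2)*(l + 2)^2*(l + 4)*(l + 3)
(3) = (o - 4)*(o^2 + o - 6) = (o - 4)*(o + 3)*(o - 2)
(4) = (h - 4)*(h^2 + 2*h - 3) = (h - 4)*(h + 3)*(h - 1)
(5) = (x + 1)*(x^2 - 3*x - 10) = (x - 5)*(x + 1)*(x + 2)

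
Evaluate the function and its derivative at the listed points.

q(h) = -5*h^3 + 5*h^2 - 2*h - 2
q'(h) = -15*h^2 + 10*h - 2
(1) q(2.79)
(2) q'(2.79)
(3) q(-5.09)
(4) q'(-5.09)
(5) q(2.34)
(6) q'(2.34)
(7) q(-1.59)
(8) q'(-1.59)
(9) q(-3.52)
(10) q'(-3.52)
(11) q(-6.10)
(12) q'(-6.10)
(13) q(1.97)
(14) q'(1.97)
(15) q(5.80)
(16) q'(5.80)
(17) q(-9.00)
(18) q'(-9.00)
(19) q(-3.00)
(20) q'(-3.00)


(1) = -77.25
(2) = -90.86
(3) = 797.08
(4) = -441.52
(5) = -43.37
(6) = -60.73
(7) = 33.92
(8) = -55.82
(9) = 285.06
(10) = -223.06
(11) = 1331.15
(12) = -621.15
(13) = -24.76
(14) = -40.51
(15) = -820.96
(16) = -448.60
(17) = 4066.00
(18) = -1307.00
(19) = 184.00
(20) = -167.00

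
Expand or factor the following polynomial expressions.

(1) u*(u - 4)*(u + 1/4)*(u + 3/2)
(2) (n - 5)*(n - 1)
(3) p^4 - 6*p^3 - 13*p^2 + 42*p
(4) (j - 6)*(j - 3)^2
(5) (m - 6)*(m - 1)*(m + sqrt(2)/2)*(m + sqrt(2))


(1) = u^4 - 9*u^3/4 - 53*u^2/8 - 3*u/2
(2) = n^2 - 6*n + 5
(3) = p*(p - 7)*(p - 2)*(p + 3)
(4) = j^3 - 12*j^2 + 45*j - 54
(5) = m^4 - 7*m^3 + 3*sqrt(2)*m^3/2 - 21*sqrt(2)*m^2/2 + 7*m^2 - 7*m + 9*sqrt(2)*m + 6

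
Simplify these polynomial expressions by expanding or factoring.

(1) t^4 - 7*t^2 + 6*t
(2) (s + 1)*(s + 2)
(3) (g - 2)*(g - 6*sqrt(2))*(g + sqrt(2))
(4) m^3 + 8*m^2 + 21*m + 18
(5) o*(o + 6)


(1) = t*(t - 2)*(t - 1)*(t + 3)
(2) = s^2 + 3*s + 2
(3) = g^3 - 5*sqrt(2)*g^2 - 2*g^2 - 12*g + 10*sqrt(2)*g + 24
(4) = (m + 2)*(m + 3)^2
(5) = o^2 + 6*o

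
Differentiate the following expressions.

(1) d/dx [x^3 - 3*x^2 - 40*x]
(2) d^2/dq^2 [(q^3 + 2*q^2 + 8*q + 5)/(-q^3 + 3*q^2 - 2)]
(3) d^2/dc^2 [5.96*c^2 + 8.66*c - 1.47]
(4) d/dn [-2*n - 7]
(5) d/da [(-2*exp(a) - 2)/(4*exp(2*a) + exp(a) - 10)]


(1) = 3*x^2 - 6*x - 40
(2) = 2*(-5*q^6 - 24*q^5 + 54*q^4 + 70*q^3 - 75*q^2 - 126*q - 38)/(q^9 - 9*q^8 + 27*q^7 - 21*q^6 - 36*q^5 + 54*q^4 + 12*q^3 - 36*q^2 + 8)
(3) = 11.9200000000000
(4) = -2
(5) = 2*((exp(a) + 1)*(8*exp(a) + 1) - 4*exp(2*a) - exp(a) + 10)*exp(a)/(4*exp(2*a) + exp(a) - 10)^2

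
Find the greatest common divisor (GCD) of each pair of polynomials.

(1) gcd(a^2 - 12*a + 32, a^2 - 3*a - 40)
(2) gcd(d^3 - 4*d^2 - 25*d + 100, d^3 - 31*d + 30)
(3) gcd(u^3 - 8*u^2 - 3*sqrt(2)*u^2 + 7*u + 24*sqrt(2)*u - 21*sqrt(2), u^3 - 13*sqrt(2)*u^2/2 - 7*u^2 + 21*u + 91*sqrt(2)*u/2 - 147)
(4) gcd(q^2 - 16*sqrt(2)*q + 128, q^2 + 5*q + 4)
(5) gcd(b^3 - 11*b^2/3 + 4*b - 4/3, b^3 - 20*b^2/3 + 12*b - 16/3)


(1) = a - 8
(2) = d - 5
(3) = gcd((u - 7)*(u - 1)*(u - 3*sqrt(2)), (u - 7)*(u - 7*sqrt(2)/2)*(u - 3*sqrt(2))) = u^2 + u*(-7 - 3*sqrt(2)) + 21*sqrt(2)
(4) = 1
(5) = b^2 - 8*b/3 + 4/3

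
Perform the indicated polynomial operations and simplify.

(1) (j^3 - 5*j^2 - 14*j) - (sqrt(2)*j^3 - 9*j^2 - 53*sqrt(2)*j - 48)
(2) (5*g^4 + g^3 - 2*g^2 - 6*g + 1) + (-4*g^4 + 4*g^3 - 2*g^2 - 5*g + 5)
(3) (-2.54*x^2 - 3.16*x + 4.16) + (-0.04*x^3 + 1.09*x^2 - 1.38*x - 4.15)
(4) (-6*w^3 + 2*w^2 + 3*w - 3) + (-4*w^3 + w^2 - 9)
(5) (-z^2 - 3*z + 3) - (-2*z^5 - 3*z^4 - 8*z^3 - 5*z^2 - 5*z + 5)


(1) = -sqrt(2)*j^3 + j^3 + 4*j^2 - 14*j + 53*sqrt(2)*j + 48
(2) = g^4 + 5*g^3 - 4*g^2 - 11*g + 6
(3) = -0.04*x^3 - 1.45*x^2 - 4.54*x + 0.01
(4) = -10*w^3 + 3*w^2 + 3*w - 12
(5) = 2*z^5 + 3*z^4 + 8*z^3 + 4*z^2 + 2*z - 2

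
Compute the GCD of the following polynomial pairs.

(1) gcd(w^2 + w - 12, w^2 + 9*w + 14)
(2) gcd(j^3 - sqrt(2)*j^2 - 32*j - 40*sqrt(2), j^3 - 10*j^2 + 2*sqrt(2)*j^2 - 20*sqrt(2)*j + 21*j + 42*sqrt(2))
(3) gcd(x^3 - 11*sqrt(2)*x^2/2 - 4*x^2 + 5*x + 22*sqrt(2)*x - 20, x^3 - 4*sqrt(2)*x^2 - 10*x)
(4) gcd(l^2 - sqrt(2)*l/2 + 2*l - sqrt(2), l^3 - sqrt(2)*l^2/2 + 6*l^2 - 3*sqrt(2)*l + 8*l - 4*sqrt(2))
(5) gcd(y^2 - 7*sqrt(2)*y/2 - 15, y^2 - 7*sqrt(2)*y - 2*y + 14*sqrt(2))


(1) = gcd((w - 3)*(w + 4), (w + 2)*(w + 7)) = 1
(2) = gcd((j - 5*sqrt(2))*(j + 2*sqrt(2))^2, (j - 7)*(j - 3)*(j + 2*sqrt(2))) = j + 2*sqrt(2)
(3) = x - 5*sqrt(2)
(4) = l^2 + l*(2 - sqrt(2)/2) - sqrt(2)
(5) = 1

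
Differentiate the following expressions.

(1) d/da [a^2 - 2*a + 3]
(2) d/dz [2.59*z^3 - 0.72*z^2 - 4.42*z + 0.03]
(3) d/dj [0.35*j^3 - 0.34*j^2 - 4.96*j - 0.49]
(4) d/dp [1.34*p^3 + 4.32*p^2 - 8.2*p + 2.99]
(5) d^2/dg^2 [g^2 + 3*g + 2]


(1) = 2*a - 2
(2) = 7.77*z^2 - 1.44*z - 4.42
(3) = 1.05*j^2 - 0.68*j - 4.96
(4) = 4.02*p^2 + 8.64*p - 8.2
(5) = 2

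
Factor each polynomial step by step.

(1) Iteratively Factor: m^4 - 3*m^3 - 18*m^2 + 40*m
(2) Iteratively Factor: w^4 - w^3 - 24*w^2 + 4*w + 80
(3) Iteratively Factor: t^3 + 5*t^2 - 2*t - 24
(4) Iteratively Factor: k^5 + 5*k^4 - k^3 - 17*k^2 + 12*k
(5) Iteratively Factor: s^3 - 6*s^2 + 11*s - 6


(1) = (m - 5)*(m^3 + 2*m^2 - 8*m) = m*(m - 5)*(m^2 + 2*m - 8) = m*(m - 5)*(m + 4)*(m - 2)
(2) = (w - 2)*(w^3 + w^2 - 22*w - 40) = (w - 2)*(w + 2)*(w^2 - w - 20) = (w - 2)*(w + 2)*(w + 4)*(w - 5)
(3) = (t + 3)*(t^2 + 2*t - 8) = (t + 3)*(t + 4)*(t - 2)
(4) = (k - 1)*(k^4 + 6*k^3 + 5*k^2 - 12*k) = k*(k - 1)*(k^3 + 6*k^2 + 5*k - 12) = k*(k - 1)^2*(k^2 + 7*k + 12) = k*(k - 1)^2*(k + 3)*(k + 4)
(5) = (s - 3)*(s^2 - 3*s + 2) = (s - 3)*(s - 2)*(s - 1)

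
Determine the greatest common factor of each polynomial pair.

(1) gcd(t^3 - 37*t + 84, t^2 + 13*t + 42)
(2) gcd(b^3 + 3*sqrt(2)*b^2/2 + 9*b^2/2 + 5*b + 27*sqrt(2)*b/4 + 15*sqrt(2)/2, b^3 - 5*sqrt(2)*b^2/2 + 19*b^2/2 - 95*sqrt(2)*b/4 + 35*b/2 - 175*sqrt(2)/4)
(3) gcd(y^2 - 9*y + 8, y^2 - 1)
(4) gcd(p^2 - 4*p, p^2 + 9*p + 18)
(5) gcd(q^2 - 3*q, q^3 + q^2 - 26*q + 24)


(1) = gcd((t - 4)*(t - 3)*(t + 7), (t + 6)*(t + 7)) = t + 7
(2) = b + 5/2
(3) = gcd((y - 8)*(y - 1), (y - 1)*(y + 1)) = y - 1
(4) = gcd(p*(p - 4), (p + 3)*(p + 6)) = 1
(5) = gcd(q*(q - 3), (q - 4)*(q - 1)*(q + 6)) = 1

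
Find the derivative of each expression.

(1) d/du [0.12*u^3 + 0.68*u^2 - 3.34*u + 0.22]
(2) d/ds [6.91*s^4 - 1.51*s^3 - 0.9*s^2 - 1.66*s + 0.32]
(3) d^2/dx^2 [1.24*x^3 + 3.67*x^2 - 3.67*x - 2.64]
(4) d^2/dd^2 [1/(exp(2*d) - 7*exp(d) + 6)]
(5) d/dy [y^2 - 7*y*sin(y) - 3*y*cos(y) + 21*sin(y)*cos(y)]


(1) = 0.36*u^2 + 1.36*u - 3.34
(2) = 27.64*s^3 - 4.53*s^2 - 1.8*s - 1.66
(3) = 7.44*x + 7.34
(4) = ((7 - 4*exp(d))*(exp(2*d) - 7*exp(d) + 6) + 2*(2*exp(d) - 7)^2*exp(d))*exp(d)/(exp(2*d) - 7*exp(d) + 6)^3
(5) = 3*y*sin(y) - 7*y*cos(y) + 2*y - 7*sin(y) - 3*cos(y) + 21*cos(2*y)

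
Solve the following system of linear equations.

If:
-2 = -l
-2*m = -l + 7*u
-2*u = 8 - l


Then:
l = 2
m = 23/2
u = -3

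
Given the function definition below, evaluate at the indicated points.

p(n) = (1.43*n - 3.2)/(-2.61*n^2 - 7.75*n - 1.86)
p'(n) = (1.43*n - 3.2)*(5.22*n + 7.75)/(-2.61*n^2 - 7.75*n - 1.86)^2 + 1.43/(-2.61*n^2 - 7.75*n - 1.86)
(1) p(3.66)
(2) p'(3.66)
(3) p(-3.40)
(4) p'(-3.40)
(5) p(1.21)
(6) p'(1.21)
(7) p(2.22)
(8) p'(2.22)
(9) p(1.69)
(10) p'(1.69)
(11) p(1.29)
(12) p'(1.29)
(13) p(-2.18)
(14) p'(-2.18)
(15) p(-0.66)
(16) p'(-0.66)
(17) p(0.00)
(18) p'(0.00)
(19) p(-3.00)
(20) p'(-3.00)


(1) = -0.03
(2) = -0.01
(3) = 1.42
(4) = 2.25
(5) = 0.10
(6) = -0.19
(7) = 0.00
(8) = -0.05
(9) = 0.03
(10) = -0.09
(11) = 0.08
(12) = -0.16
(13) = -2.40
(14) = 3.86
(15) = -1.96
(16) = -3.30
(17) = 1.72
(18) = -7.94
(19) = 3.57
(20) = 12.75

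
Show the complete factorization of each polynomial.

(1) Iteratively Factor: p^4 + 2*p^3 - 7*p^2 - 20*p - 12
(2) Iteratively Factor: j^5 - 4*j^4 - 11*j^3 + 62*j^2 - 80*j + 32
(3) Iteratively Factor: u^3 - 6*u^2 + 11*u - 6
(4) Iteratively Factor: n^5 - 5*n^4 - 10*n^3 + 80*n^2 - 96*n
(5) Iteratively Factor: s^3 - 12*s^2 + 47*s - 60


(1) = (p - 3)*(p^3 + 5*p^2 + 8*p + 4) = (p - 3)*(p + 2)*(p^2 + 3*p + 2) = (p - 3)*(p + 1)*(p + 2)*(p + 2)
(2) = (j + 4)*(j^4 - 8*j^3 + 21*j^2 - 22*j + 8) = (j - 1)*(j + 4)*(j^3 - 7*j^2 + 14*j - 8) = (j - 2)*(j - 1)*(j + 4)*(j^2 - 5*j + 4) = (j - 4)*(j - 2)*(j - 1)*(j + 4)*(j - 1)
(3) = (u - 3)*(u^2 - 3*u + 2) = (u - 3)*(u - 2)*(u - 1)
(4) = (n - 2)*(n^4 - 3*n^3 - 16*n^2 + 48*n) = (n - 4)*(n - 2)*(n^3 + n^2 - 12*n) = n*(n - 4)*(n - 2)*(n^2 + n - 12) = n*(n - 4)*(n - 2)*(n + 4)*(n - 3)
(5) = (s - 4)*(s^2 - 8*s + 15) = (s - 5)*(s - 4)*(s - 3)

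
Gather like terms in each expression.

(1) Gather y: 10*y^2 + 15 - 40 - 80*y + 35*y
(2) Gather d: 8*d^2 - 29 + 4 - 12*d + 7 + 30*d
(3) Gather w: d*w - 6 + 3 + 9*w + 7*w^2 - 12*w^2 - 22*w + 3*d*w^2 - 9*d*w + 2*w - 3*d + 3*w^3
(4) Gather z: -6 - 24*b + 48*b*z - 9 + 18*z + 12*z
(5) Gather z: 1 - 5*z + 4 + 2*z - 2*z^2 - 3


(1) = 10*y^2 - 45*y - 25
(2) = 8*d^2 + 18*d - 18
(3) = -3*d + 3*w^3 + w^2*(3*d - 5) + w*(-8*d - 11) - 3
(4) = -24*b + z*(48*b + 30) - 15
(5) = -2*z^2 - 3*z + 2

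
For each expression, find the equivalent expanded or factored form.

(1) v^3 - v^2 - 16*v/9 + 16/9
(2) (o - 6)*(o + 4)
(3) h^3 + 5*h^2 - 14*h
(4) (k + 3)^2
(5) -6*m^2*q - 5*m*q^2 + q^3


(1) = (v - 4/3)*(v - 1)*(v + 4/3)
(2) = o^2 - 2*o - 24
(3) = h*(h - 2)*(h + 7)
(4) = k^2 + 6*k + 9
(5) = q*(-6*m + q)*(m + q)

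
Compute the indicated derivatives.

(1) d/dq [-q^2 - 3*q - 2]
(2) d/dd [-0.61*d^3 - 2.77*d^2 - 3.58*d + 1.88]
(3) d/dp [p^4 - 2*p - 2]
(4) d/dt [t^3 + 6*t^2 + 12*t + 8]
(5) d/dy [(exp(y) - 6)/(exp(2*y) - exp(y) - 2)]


(1) = -2*q - 3
(2) = -1.83*d^2 - 5.54*d - 3.58
(3) = 4*p^3 - 2
(4) = 3*t^2 + 12*t + 12
(5) = (-(exp(y) - 6)*(2*exp(y) - 1) + exp(2*y) - exp(y) - 2)*exp(y)/(-exp(2*y) + exp(y) + 2)^2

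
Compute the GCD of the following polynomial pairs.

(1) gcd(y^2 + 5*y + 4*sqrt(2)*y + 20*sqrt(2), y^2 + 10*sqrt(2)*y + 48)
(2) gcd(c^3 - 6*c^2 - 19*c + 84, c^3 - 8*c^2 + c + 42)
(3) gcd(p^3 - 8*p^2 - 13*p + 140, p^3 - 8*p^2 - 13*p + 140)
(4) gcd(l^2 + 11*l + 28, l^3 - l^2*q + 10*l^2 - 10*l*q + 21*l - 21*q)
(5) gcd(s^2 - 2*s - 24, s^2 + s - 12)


(1) = gcd((y + 5)*(y + 4*sqrt(2)), (y + 4*sqrt(2))*(y + 6*sqrt(2))) = y + 4*sqrt(2)
(2) = c^2 - 10*c + 21
(3) = gcd((p - 7)*(p - 5)*(p + 4), (p - 7)*(p - 5)*(p + 4)) = p^3 - 8*p^2 - 13*p + 140
(4) = gcd((l + 4)*(l + 7), (l + 3)*(l + 7)*(l - q)) = l + 7
(5) = s + 4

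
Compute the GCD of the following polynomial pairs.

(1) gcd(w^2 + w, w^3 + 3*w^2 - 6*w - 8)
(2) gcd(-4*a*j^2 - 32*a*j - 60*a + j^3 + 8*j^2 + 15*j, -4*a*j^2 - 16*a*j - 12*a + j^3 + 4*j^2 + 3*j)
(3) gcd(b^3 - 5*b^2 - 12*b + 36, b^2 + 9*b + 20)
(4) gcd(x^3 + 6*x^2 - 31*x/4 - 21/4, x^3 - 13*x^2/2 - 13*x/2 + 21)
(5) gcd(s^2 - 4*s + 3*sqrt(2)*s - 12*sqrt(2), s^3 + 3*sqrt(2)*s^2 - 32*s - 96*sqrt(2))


(1) = gcd(w*(w + 1), (w - 2)*(w + 1)*(w + 4)) = w + 1
(2) = 4*a*j + 12*a - j^2 - 3*j
(3) = gcd((b - 6)*(b - 2)*(b + 3), (b + 4)*(b + 5)) = 1
(4) = gcd((x - 3/2)*(x + 1/2)*(x + 7), (x - 7)*(x - 3/2)*(x + 2)) = x - 3/2
(5) = s + 3*sqrt(2)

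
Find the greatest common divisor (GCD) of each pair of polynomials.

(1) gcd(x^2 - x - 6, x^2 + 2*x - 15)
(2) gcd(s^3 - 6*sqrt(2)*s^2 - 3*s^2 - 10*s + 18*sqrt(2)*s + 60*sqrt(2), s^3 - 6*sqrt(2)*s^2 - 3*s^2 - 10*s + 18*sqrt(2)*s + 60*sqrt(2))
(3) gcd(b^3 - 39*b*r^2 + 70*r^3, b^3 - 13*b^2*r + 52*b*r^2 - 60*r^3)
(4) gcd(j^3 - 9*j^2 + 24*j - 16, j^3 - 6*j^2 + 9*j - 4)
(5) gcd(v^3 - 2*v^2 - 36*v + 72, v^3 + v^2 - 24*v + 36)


(1) = gcd((x - 3)*(x + 2), (x - 3)*(x + 5)) = x - 3
(2) = gcd((s - 5)*(s + 2)*(s - 6*sqrt(2)), (s - 5)*(s + 2)*(s - 6*sqrt(2))) = s^3 + s^2*(-6*sqrt(2) - 3) + s*(-10 + 18*sqrt(2)) + 60*sqrt(2)
(3) = b^2 - 7*b*r + 10*r^2
(4) = gcd((j - 4)^2*(j - 1), (j - 4)*(j - 1)^2) = j^2 - 5*j + 4
(5) = gcd((v - 6)*(v - 2)*(v + 6), (v - 3)*(v - 2)*(v + 6)) = v^2 + 4*v - 12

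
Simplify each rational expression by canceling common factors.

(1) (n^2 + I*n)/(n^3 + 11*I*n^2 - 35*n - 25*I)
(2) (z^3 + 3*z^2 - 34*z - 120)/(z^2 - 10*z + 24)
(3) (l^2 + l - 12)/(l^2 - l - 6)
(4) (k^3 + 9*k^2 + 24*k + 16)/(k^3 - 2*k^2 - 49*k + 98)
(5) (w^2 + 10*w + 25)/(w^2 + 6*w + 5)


(1) = n/(n^2 + 10*I*n - 25)
(2) = (z^2 + 9*z + 20)/(z - 4)
(3) = (l + 4)/(l + 2)
(4) = (k^3 + 9*k^2 + 24*k + 16)/(k^3 - 2*k^2 - 49*k + 98)
(5) = (w + 5)/(w + 1)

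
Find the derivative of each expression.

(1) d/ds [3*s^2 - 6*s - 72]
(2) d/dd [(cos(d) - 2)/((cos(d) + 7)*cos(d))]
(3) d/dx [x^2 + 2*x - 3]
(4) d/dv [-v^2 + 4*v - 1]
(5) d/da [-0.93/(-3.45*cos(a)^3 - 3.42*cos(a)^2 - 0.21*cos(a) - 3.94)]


(1) = 6*s - 6
(2) = (sin(d) - 14*sin(d)/cos(d)^2 - 4*tan(d))/(cos(d) + 7)^2
(3) = 2*x + 2
(4) = 4 - 2*v
(5) = (9.6255*cos(a)^2 + 6.3612*cos(a) + 0.1953)*sin(a)/(3.45*cos(a)^3 + 3.42*cos(a)^2 + 0.21*cos(a) + 3.94)^2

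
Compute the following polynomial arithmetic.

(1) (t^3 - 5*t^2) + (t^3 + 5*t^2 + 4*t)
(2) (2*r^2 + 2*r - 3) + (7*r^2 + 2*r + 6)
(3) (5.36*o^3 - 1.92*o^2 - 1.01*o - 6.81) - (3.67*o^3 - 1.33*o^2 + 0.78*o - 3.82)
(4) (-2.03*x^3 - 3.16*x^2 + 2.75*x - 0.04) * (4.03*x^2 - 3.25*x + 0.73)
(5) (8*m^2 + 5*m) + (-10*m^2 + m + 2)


(1) = 2*t^3 + 4*t
(2) = 9*r^2 + 4*r + 3
(3) = 1.69*o^3 - 0.59*o^2 - 1.79*o - 2.99
(4) = -8.1809*x^5 - 6.1373*x^4 + 19.8706*x^3 - 11.4055*x^2 + 2.1375*x - 0.0292
(5) = -2*m^2 + 6*m + 2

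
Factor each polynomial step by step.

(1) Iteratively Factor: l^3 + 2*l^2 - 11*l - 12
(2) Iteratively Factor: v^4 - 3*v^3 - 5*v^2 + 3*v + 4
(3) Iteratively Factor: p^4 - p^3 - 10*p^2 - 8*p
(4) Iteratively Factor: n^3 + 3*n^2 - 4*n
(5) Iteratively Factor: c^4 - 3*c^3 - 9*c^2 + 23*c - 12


(1) = (l + 4)*(l^2 - 2*l - 3) = (l - 3)*(l + 4)*(l + 1)
(2) = (v + 1)*(v^3 - 4*v^2 - v + 4) = (v - 4)*(v + 1)*(v^2 - 1) = (v - 4)*(v + 1)^2*(v - 1)
(3) = (p + 2)*(p^3 - 3*p^2 - 4*p) = (p - 4)*(p + 2)*(p^2 + p) = (p - 4)*(p + 1)*(p + 2)*(p)
(4) = (n - 1)*(n^2 + 4*n) = (n - 1)*(n + 4)*(n)
(5) = (c - 1)*(c^3 - 2*c^2 - 11*c + 12) = (c - 1)*(c + 3)*(c^2 - 5*c + 4) = (c - 4)*(c - 1)*(c + 3)*(c - 1)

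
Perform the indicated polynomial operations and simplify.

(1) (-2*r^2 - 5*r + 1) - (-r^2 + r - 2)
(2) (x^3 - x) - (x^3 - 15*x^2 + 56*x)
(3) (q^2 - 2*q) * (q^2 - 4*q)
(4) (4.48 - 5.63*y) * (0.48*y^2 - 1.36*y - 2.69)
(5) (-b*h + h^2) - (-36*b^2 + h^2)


(1) = -r^2 - 6*r + 3
(2) = 15*x^2 - 57*x
(3) = q^4 - 6*q^3 + 8*q^2
(4) = -2.7024*y^3 + 9.8072*y^2 + 9.0519*y - 12.0512
(5) = 36*b^2 - b*h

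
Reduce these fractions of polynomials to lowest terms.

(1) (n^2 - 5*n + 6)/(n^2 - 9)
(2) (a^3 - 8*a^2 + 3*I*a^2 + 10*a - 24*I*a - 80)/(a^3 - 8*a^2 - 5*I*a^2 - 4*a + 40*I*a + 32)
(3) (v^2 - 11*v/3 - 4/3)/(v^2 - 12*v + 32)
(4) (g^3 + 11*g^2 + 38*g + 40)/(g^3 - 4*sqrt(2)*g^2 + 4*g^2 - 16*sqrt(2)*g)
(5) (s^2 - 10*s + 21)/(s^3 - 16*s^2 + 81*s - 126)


(1) = (n - 2)/(n + 3)
(2) = (a^2 + 3*I*a + 10)/(a^2 - 5*I*a - 4)
(3) = (3*v + 1)/(3*v - 24)
(4) = (g^2 + 7*g + 10)/(g^2 - 4*sqrt(2)*g)
(5) = 1/(s - 6)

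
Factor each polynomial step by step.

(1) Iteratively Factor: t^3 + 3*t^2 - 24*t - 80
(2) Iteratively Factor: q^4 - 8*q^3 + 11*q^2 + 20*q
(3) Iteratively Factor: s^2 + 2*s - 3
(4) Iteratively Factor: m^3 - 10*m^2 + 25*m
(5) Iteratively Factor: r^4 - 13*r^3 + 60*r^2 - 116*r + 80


(1) = (t + 4)*(t^2 - t - 20) = (t + 4)^2*(t - 5)
(2) = (q - 5)*(q^3 - 3*q^2 - 4*q) = (q - 5)*(q - 4)*(q^2 + q) = (q - 5)*(q - 4)*(q + 1)*(q)
(3) = (s + 3)*(s - 1)
(4) = (m - 5)*(m^2 - 5*m) = (m - 5)^2*(m)
(5) = (r - 2)*(r^3 - 11*r^2 + 38*r - 40) = (r - 2)^2*(r^2 - 9*r + 20) = (r - 5)*(r - 2)^2*(r - 4)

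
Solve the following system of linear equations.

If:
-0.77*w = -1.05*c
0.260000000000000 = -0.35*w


Then:
c = -0.54
w = -0.74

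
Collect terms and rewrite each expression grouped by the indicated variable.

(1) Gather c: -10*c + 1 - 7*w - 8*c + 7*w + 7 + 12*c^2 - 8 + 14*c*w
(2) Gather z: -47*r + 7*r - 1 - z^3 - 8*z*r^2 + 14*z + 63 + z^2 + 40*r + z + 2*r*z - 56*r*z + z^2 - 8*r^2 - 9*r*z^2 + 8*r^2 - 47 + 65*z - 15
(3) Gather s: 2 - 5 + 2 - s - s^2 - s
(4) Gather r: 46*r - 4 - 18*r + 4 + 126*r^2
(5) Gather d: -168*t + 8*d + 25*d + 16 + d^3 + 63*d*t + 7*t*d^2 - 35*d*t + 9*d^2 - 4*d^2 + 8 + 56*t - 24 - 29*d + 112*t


(1) = 12*c^2 + c*(14*w - 18)
(2) = -z^3 + z^2*(2 - 9*r) + z*(-8*r^2 - 54*r + 80)
(3) = -s^2 - 2*s - 1
(4) = 126*r^2 + 28*r
(5) = d^3 + d^2*(7*t + 5) + d*(28*t + 4)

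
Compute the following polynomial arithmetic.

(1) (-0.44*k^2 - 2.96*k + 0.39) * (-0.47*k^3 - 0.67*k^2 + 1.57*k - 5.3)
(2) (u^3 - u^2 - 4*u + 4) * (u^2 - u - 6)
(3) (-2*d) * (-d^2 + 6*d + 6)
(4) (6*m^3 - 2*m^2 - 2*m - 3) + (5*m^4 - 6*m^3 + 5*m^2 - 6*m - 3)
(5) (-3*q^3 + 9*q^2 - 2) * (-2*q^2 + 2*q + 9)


(1) = 0.2068*k^5 + 1.686*k^4 + 1.1091*k^3 - 2.5765*k^2 + 16.3003*k - 2.067
(2) = u^5 - 2*u^4 - 9*u^3 + 14*u^2 + 20*u - 24
(3) = 2*d^3 - 12*d^2 - 12*d
(4) = 5*m^4 + 3*m^2 - 8*m - 6
(5) = 6*q^5 - 24*q^4 - 9*q^3 + 85*q^2 - 4*q - 18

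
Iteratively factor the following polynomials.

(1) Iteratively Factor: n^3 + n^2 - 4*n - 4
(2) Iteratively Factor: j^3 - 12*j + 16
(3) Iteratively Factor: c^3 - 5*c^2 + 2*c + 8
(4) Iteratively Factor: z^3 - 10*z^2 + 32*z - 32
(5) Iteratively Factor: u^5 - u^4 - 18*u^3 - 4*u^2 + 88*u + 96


(1) = (n + 1)*(n^2 - 4) = (n + 1)*(n + 2)*(n - 2)
(2) = (j - 2)*(j^2 + 2*j - 8) = (j - 2)*(j + 4)*(j - 2)
(3) = (c - 2)*(c^2 - 3*c - 4) = (c - 2)*(c + 1)*(c - 4)
(4) = (z - 4)*(z^2 - 6*z + 8) = (z - 4)^2*(z - 2)
(5) = (u + 2)*(u^4 - 3*u^3 - 12*u^2 + 20*u + 48) = (u - 4)*(u + 2)*(u^3 + u^2 - 8*u - 12) = (u - 4)*(u + 2)^2*(u^2 - u - 6) = (u - 4)*(u - 3)*(u + 2)^2*(u + 2)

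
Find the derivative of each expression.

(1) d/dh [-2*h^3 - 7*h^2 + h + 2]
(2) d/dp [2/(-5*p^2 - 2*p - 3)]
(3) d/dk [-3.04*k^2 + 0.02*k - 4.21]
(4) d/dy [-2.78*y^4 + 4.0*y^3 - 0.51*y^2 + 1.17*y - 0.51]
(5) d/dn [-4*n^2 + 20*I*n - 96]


(1) = -6*h^2 - 14*h + 1
(2) = 4*(5*p + 1)/(5*p^2 + 2*p + 3)^2
(3) = 0.02 - 6.08*k
(4) = -11.12*y^3 + 12.0*y^2 - 1.02*y + 1.17
(5) = -8*n + 20*I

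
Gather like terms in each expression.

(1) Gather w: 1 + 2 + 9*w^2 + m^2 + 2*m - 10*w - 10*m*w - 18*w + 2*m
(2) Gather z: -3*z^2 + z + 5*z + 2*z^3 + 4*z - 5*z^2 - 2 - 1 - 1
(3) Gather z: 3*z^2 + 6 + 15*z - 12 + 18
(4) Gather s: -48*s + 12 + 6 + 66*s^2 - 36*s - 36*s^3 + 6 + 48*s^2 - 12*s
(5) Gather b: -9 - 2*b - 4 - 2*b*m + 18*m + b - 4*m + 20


(1) = m^2 + 4*m + 9*w^2 + w*(-10*m - 28) + 3
(2) = 2*z^3 - 8*z^2 + 10*z - 4
(3) = 3*z^2 + 15*z + 12
(4) = -36*s^3 + 114*s^2 - 96*s + 24
(5) = b*(-2*m - 1) + 14*m + 7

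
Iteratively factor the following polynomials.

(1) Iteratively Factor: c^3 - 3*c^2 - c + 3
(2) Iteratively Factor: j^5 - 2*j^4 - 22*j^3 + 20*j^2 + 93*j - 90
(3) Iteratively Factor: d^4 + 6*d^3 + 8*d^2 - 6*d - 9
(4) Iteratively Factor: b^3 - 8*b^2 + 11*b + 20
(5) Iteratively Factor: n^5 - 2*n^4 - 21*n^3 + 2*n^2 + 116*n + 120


(1) = (c - 3)*(c^2 - 1) = (c - 3)*(c + 1)*(c - 1)
(2) = (j + 3)*(j^4 - 5*j^3 - 7*j^2 + 41*j - 30) = (j - 5)*(j + 3)*(j^3 - 7*j + 6) = (j - 5)*(j - 1)*(j + 3)*(j^2 + j - 6) = (j - 5)*(j - 2)*(j - 1)*(j + 3)*(j + 3)
(3) = (d - 1)*(d^3 + 7*d^2 + 15*d + 9) = (d - 1)*(d + 3)*(d^2 + 4*d + 3) = (d - 1)*(d + 3)^2*(d + 1)
(4) = (b - 5)*(b^2 - 3*b - 4) = (b - 5)*(b - 4)*(b + 1)
(5) = (n - 5)*(n^4 + 3*n^3 - 6*n^2 - 28*n - 24) = (n - 5)*(n + 2)*(n^3 + n^2 - 8*n - 12) = (n - 5)*(n + 2)^2*(n^2 - n - 6) = (n - 5)*(n + 2)^3*(n - 3)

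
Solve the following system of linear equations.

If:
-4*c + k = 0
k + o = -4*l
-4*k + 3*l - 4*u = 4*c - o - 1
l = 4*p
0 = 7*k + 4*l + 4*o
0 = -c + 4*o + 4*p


Then:
c = 0
k = 0
l = 0
o = 0
p = 0
u = 1/4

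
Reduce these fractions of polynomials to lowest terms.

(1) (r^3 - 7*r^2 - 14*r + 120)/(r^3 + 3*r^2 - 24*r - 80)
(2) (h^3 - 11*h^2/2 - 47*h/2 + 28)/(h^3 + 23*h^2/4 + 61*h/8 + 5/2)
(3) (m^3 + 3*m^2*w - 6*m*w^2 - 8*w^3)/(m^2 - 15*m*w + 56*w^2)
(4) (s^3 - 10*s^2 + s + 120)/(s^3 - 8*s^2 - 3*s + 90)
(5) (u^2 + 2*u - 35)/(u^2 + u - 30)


(1) = (r - 6)/(r + 4)
(2) = (8*h^3 - 44*h^2 - 188*h + 224)/(8*h^3 + 46*h^2 + 61*h + 20)
(3) = (m^3 + 3*m^2*w - 6*m*w^2 - 8*w^3)/(m^2 - 15*m*w + 56*w^2)
(4) = (s - 8)/(s - 6)
(5) = (u + 7)/(u + 6)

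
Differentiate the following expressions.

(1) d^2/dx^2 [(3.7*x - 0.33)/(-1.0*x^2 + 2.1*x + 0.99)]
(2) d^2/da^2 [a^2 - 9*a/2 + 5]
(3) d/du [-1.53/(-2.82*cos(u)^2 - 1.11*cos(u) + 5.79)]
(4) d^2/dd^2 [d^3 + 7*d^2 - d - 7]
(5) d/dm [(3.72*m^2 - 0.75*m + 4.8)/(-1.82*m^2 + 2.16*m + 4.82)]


(1) = ((2.0*x - 2.1)*(3.7*x - 0.33)*(4.0*x - 4.2) + (22.2*x - 16.2)*(-1.0*x^2 + 2.1*x + 0.99))/(-1.0*x^2 + 2.1*x + 0.99)^3
(2) = 2
(3) = (8.6292*cos(u) + 1.6983)*sin(u)/(2.82*cos(u)^2 + 1.11*cos(u) - 5.79)^2
(4) = 6*d + 14
(5) = (6.6702*m^2 + 53.3328*m - 13.983)/(3.3124*m^4 - 7.8624*m^3 - 12.8792*m^2 + 20.8224*m + 23.2324)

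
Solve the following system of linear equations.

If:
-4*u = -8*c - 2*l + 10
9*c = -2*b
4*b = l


Then:
b = 9*u/14 + 45/28
c = -u/7 - 5/14
l = 18*u/7 + 45/7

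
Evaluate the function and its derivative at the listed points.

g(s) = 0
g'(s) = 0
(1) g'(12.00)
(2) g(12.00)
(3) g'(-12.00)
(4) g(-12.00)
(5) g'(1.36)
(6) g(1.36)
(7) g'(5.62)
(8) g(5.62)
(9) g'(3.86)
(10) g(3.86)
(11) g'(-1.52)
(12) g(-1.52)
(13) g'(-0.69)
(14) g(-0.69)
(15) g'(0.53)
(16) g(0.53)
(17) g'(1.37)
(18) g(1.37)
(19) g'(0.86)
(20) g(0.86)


(1) = 0.00
(2) = 0.00
(3) = 0.00
(4) = 0.00
(5) = 0.00
(6) = 0.00
(7) = 0.00
(8) = 0.00
(9) = 0.00
(10) = 0.00
(11) = 0.00
(12) = 0.00
(13) = 0.00
(14) = 0.00
(15) = 0.00
(16) = 0.00
(17) = 0.00
(18) = 0.00
(19) = 0.00
(20) = 0.00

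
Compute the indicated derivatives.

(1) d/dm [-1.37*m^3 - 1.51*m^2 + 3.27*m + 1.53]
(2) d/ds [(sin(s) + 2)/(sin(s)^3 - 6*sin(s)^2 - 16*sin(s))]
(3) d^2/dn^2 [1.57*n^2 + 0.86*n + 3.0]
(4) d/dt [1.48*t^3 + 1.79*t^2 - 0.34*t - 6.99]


(1) = -4.11*m^2 - 3.02*m + 3.27
(2) = 2*(4 - sin(s))*cos(s)/((sin(s) - 8)^2*sin(s)^2)
(3) = 3.14000000000000
(4) = 4.44*t^2 + 3.58*t - 0.34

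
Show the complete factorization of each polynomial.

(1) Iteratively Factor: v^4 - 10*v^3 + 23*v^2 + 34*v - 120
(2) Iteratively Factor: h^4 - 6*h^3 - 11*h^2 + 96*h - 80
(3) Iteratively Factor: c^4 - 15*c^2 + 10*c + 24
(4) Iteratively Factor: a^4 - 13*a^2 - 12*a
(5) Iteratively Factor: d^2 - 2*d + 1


(1) = (v - 3)*(v^3 - 7*v^2 + 2*v + 40) = (v - 3)*(v + 2)*(v^2 - 9*v + 20) = (v - 5)*(v - 3)*(v + 2)*(v - 4)
(2) = (h + 4)*(h^3 - 10*h^2 + 29*h - 20) = (h - 5)*(h + 4)*(h^2 - 5*h + 4) = (h - 5)*(h - 1)*(h + 4)*(h - 4)
(3) = (c - 3)*(c^3 + 3*c^2 - 6*c - 8) = (c - 3)*(c + 4)*(c^2 - c - 2) = (c - 3)*(c + 1)*(c + 4)*(c - 2)
(4) = (a + 1)*(a^3 - a^2 - 12*a) = (a - 4)*(a + 1)*(a^2 + 3*a) = (a - 4)*(a + 1)*(a + 3)*(a)
(5) = (d - 1)*(d - 1)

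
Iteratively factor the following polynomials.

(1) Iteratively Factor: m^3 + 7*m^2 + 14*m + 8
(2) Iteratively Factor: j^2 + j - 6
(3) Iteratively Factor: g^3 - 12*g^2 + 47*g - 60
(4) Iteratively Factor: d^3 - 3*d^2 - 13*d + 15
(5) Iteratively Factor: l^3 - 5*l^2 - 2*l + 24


(1) = (m + 4)*(m^2 + 3*m + 2) = (m + 1)*(m + 4)*(m + 2)
(2) = (j - 2)*(j + 3)
(3) = (g - 5)*(g^2 - 7*g + 12) = (g - 5)*(g - 3)*(g - 4)
(4) = (d + 3)*(d^2 - 6*d + 5) = (d - 1)*(d + 3)*(d - 5)
(5) = (l - 4)*(l^2 - l - 6) = (l - 4)*(l + 2)*(l - 3)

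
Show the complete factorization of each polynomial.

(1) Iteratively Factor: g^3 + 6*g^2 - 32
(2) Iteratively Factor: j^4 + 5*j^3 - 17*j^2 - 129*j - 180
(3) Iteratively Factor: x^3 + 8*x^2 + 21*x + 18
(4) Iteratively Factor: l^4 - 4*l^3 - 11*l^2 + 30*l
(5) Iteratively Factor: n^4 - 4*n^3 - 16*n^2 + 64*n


(1) = (g + 4)*(g^2 + 2*g - 8) = (g - 2)*(g + 4)*(g + 4)
(2) = (j - 5)*(j^3 + 10*j^2 + 33*j + 36) = (j - 5)*(j + 3)*(j^2 + 7*j + 12) = (j - 5)*(j + 3)^2*(j + 4)
(3) = (x + 2)*(x^2 + 6*x + 9) = (x + 2)*(x + 3)*(x + 3)
(4) = (l - 2)*(l^3 - 2*l^2 - 15*l) = (l - 2)*(l + 3)*(l^2 - 5*l) = l*(l - 2)*(l + 3)*(l - 5)
(5) = (n - 4)*(n^3 - 16*n) = (n - 4)*(n + 4)*(n^2 - 4*n) = (n - 4)^2*(n + 4)*(n)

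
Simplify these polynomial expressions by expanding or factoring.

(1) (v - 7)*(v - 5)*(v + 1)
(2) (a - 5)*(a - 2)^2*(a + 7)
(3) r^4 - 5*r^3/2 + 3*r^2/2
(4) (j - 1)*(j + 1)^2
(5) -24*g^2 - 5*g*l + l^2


(1) = v^3 - 11*v^2 + 23*v + 35
(2) = a^4 - 2*a^3 - 39*a^2 + 148*a - 140
(3) = r^2*(r - 3/2)*(r - 1)
(4) = j^3 + j^2 - j - 1
(5) = (-8*g + l)*(3*g + l)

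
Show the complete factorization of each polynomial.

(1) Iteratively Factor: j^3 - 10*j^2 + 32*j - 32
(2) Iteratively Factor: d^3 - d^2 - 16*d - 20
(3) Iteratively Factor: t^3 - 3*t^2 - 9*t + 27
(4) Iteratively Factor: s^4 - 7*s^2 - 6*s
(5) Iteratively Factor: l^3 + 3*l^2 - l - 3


(1) = (j - 4)*(j^2 - 6*j + 8) = (j - 4)^2*(j - 2)
(2) = (d + 2)*(d^2 - 3*d - 10) = (d + 2)^2*(d - 5)
(3) = (t + 3)*(t^2 - 6*t + 9) = (t - 3)*(t + 3)*(t - 3)
(4) = (s + 2)*(s^3 - 2*s^2 - 3*s) = s*(s + 2)*(s^2 - 2*s - 3) = s*(s - 3)*(s + 2)*(s + 1)
(5) = (l + 3)*(l^2 - 1) = (l + 1)*(l + 3)*(l - 1)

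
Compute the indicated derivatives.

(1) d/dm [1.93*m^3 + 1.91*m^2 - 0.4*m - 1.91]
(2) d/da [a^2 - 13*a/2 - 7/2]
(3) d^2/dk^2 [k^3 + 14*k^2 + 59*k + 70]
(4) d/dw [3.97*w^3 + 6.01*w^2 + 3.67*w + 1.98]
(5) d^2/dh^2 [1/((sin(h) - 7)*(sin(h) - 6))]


(1) = 5.79*m^2 + 3.82*m - 0.4
(2) = 2*a - 13/2
(3) = 6*k + 28
(4) = 11.91*w^2 + 12.02*w + 3.67
(5) = (-4*sin(h)^4 + 39*sin(h)^3 + 5*sin(h)^2 - 624*sin(h) + 254)/((sin(h) - 7)^3*(sin(h) - 6)^3)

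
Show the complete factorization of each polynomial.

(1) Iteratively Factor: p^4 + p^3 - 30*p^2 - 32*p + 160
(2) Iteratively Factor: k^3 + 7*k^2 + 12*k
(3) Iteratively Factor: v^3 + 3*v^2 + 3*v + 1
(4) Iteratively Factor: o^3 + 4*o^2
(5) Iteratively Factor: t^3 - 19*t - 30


(1) = (p - 5)*(p^3 + 6*p^2 - 32) = (p - 5)*(p - 2)*(p^2 + 8*p + 16) = (p - 5)*(p - 2)*(p + 4)*(p + 4)
(2) = (k)*(k^2 + 7*k + 12) = k*(k + 3)*(k + 4)
(3) = (v + 1)*(v^2 + 2*v + 1) = (v + 1)^2*(v + 1)
(4) = (o + 4)*(o^2) = o*(o + 4)*(o)
(5) = (t + 2)*(t^2 - 2*t - 15) = (t - 5)*(t + 2)*(t + 3)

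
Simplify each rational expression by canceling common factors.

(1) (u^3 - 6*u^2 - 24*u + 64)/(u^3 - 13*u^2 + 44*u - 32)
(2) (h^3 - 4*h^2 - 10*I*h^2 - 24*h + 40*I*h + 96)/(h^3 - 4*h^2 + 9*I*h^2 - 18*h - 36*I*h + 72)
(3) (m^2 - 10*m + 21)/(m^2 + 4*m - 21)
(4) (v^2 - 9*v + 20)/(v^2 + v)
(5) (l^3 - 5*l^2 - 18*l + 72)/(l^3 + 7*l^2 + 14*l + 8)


(1) = (u^2 + 2*u - 8)/(u^2 - 5*u + 4)
(2) = (h^2 - 10*I*h - 24)/(h^2 + 9*I*h - 18)
(3) = (m - 7)/(m + 7)
(4) = (v^2 - 9*v + 20)/(v^2 + v)
(5) = (l^2 - 9*l + 18)/(l^2 + 3*l + 2)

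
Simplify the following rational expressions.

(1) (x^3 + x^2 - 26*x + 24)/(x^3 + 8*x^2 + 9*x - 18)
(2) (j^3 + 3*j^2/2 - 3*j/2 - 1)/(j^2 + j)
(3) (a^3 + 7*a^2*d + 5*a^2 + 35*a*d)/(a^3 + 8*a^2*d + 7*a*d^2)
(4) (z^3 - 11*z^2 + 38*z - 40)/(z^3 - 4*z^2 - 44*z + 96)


(1) = (x - 4)/(x + 3)
(2) = (2*j^3 + 3*j^2 - 3*j - 2)/(2*j^2 + 2*j)
(3) = (a + 5)/(a + d)
(4) = (z^2 - 9*z + 20)/(z^2 - 2*z - 48)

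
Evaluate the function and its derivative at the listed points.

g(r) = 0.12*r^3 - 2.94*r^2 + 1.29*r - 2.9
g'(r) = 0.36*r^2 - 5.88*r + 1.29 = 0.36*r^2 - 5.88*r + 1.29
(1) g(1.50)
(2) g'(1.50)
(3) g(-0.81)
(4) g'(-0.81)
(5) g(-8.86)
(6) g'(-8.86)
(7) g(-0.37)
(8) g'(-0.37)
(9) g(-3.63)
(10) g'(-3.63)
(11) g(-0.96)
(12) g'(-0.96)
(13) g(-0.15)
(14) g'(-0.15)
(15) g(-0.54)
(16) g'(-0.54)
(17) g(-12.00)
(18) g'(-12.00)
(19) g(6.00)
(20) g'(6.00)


(1) = -7.18
(2) = -6.72
(3) = -5.94
(4) = 6.29
(5) = -328.58
(6) = 81.65
(7) = -3.79
(8) = 3.51
(9) = -52.06
(10) = 27.38
(11) = -6.95
(12) = 7.27
(13) = -3.16
(14) = 2.18
(15) = -4.47
(16) = 4.57
(17) = -649.10
(18) = 123.69
(19) = -75.08
(20) = -21.03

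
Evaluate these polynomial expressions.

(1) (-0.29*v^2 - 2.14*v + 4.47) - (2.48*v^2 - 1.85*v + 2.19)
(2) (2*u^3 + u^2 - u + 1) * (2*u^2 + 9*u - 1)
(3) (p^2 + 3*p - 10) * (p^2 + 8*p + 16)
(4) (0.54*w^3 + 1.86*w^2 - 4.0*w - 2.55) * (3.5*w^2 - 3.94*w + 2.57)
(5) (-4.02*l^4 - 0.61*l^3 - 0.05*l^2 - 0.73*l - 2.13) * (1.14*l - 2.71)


(1) = -2.77*v^2 - 0.29*v + 2.28
(2) = 4*u^5 + 20*u^4 + 5*u^3 - 8*u^2 + 10*u - 1
(3) = p^4 + 11*p^3 + 30*p^2 - 32*p - 160
(4) = 1.89*w^5 + 4.3824*w^4 - 19.9406*w^3 + 11.6152*w^2 - 0.233*w - 6.5535
(5) = -4.5828*l^5 + 10.1988*l^4 + 1.5961*l^3 - 0.6967*l^2 - 0.4499*l + 5.7723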